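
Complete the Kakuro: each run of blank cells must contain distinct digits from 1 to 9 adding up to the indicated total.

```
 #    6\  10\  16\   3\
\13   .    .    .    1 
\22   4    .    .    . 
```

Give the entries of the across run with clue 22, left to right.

4 7 9 2

16 in 2 cells must be {7,9}; 3 in 2 cells must be {1,2}.
R1C1 = 6 − 4 = 2 completes the 6 down.
R1C3 = 7: the only remaining digit allowed by both the 13 across and the 16 down.
R2C3 = 16 − 7 = 9 completes the 16 down.
R2C4 = 3 − 1 = 2 completes the 3 down.
R1C2 = 13 − 10 = 3 completes the 13 across.
R2C2 = 22 − 15 = 7 completes the 22 across.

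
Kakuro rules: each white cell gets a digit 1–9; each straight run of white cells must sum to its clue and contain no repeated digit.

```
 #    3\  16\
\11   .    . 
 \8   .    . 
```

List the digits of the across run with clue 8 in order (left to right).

1 7

3 in 2 cells must be {1,2}; 16 in 2 cells must be {7,9}.
The 11 across and the 3 down share only 2, so R1C1 = 2.
R1C2 = 11 − 2 = 9 completes the 11 across.
R2C1 = 3 − 2 = 1 completes the 3 down.
R2C2 = 8 − 1 = 7 completes the 8 across.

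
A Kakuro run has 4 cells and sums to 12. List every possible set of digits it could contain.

4 distinct digits from 1–9 sum between 10 and 30.

{1,2,3,6}; {1,2,4,5}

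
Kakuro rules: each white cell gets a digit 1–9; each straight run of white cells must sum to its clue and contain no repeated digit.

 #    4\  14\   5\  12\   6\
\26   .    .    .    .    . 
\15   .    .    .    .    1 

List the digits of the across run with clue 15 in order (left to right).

3 5 2 4 1

15 in 5 cells must be {1,2,3,4,5}; 4 in 2 cells must be {1,3}.
R1C5 = 6 − 1 = 5 completes the 6 down.
R2C1 = 3: the only remaining digit allowed by both the 15 across and the 4 down.
Given what's placed, R2C2 must be 5 to fit the 15 across and 14 down.
R2C4 = 4: the only remaining digit allowed by both the 15 across and the 12 down.
R1C1 = 4 − 3 = 1 completes the 4 down.
R1C2 = 14 − 5 = 9 completes the 14 down.
R1C4 = 12 − 4 = 8 completes the 12 down.
R2C3 = 15 − 13 = 2 completes the 15 across.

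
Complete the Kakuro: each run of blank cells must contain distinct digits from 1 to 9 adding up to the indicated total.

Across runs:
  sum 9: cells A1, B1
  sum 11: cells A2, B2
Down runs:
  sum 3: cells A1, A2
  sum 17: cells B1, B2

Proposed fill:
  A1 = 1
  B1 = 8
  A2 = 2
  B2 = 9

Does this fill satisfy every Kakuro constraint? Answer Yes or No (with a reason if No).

Yes

Across: 1+8=9; 2+9=11. Down: 1+2=3; 8+9=17. No digit repeats within any run.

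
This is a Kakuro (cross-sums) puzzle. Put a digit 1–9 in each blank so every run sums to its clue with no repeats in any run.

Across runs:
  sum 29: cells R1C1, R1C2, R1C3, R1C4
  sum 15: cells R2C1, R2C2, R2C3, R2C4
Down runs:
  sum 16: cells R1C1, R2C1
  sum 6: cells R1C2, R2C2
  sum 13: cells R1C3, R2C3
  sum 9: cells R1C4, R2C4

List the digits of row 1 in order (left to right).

9 5 8 7

29 in 4 cells must be {5,7,8,9}; 16 in 2 cells must be {7,9}.
Only 5 fits R1C2 under both its across sum 29 and down sum 6.
R2C2 = 6 − 5 = 1 completes the 6 down.
Nothing is forced directly, so branch on R1C4, whose candidates are 7 or 8. If R1C4 = 8: then R2C4 would have to be in {2,3,4,5,6,7,8,9} for the 15 across but in {1} for the 9 down — contradiction. So R1C4 = 7.
R1C1 = 9: the only remaining digit allowed by both the 29 across and the 16 down.
R1C3 = 29 − 21 = 8 completes the 29 across.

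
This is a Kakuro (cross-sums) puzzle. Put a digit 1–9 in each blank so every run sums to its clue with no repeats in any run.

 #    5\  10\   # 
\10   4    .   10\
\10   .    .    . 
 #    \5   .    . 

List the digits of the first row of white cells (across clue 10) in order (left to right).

4 6

R1C2 = 10 − 4 = 6 completes the 10 across.
R2C1 = 5 − 4 = 1 completes the 5 down.
Given what's placed, R2C2 must be 3 to fit the 10 across and 10 down.
R2C3 = 10 − 4 = 6 completes the 10 across.
R3C2 = 10 − 9 = 1 completes the 10 down.
R3C3 = 5 − 1 = 4 completes the 5 across.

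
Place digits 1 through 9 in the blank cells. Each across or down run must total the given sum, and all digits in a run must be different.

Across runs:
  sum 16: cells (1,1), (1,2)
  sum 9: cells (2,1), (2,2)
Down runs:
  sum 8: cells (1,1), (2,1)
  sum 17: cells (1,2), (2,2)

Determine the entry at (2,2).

8

16 in 2 cells must be {7,9}; 17 in 2 cells must be {8,9}.
The 16 across and the 8 down share only 7, so (1,1) = 7.
(1,2) = 16 − 7 = 9 completes the 16 across.
(2,1) = 8 − 7 = 1 completes the 8 down.
(2,2) = 9 − 1 = 8 completes the 9 across.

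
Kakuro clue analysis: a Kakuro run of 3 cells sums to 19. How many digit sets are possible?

5

3 distinct digits from 1–9 sum between 6 and 24.
Enumerating: {2,8,9}, {3,7,9}, {4,6,9}, {4,7,8}, {5,6,8}.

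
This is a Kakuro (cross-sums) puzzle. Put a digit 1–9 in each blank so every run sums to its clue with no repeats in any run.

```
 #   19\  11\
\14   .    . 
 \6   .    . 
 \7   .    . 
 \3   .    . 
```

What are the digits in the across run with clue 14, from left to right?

9 5

3 in 2 cells must be {1,2}; 11 in 4 cells must be {1,2,3,5}.
Only 5 fits R1C2 under both its across sum 14 and down sum 11.
R1C1 = 14 − 5 = 9 completes the 14 across.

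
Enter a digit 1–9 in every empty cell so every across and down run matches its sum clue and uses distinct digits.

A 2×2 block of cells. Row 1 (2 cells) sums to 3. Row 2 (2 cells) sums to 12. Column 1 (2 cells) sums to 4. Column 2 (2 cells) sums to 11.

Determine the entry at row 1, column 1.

1

3 in 2 cells must be {1,2}; 4 in 2 cells must be {1,3}.
The 3 across and the 4 down share only 1, so (1,1) = 1.
(1,2) = 3 − 1 = 2 completes the 3 across.
(2,1) = 4 − 1 = 3 completes the 4 down.
(2,2) = 12 − 3 = 9 completes the 12 across.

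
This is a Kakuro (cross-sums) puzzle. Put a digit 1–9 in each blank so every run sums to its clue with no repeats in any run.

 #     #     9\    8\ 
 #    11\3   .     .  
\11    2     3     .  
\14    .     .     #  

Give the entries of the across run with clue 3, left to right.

3 in 2 cells must be {1,2}.
R2C3 = 11 − 5 = 6 completes the 11 across.
R3C1 = 11 − 2 = 9 completes the 11 down.
R3C2 = 14 − 9 = 5 completes the 14 across.
R1C2 = 9 − 8 = 1 completes the 9 down.
R1C3 = 3 − 1 = 2 completes the 3 across.

1 2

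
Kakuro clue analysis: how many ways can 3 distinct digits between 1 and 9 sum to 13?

3 distinct digits from 1–9 sum between 6 and 24.

7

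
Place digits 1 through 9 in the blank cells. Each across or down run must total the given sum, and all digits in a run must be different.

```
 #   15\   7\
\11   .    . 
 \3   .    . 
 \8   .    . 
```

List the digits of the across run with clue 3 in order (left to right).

3 in 2 cells must be {1,2}; 7 in 3 cells must be {1,2,4}.
Nothing is forced directly, so branch on R1C2, whose candidates are 2 or 4. If R1C2 = 2: that forces R1C1 = 9, R2C2 = 1, after which R3C2 would have to be in {1,2,3,5,6,7} for the 8 across but in {4} for the 7 down — contradiction. So R1C2 = 4.
R1C1 = 11 − 4 = 7 completes the 11 across.
Given what's placed, R2C1 must be 2 to fit the 3 across and 15 down.
R2C2 = 3 − 2 = 1 completes the 3 across.
R3C1 = 15 − 9 = 6 completes the 15 down.
R3C2 = 8 − 6 = 2 completes the 8 across.

2, 1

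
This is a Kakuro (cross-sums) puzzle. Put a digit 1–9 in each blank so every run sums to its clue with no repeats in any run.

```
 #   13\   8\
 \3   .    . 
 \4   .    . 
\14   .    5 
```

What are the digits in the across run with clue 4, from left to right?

3 in 2 cells must be {1,2}; 4 in 2 cells must be {1,3}.
Given what's placed, R2C2 must be 1 to fit the 4 across and 8 down.
R3C1 = 14 − 5 = 9 completes the 14 across.
R1C1 = 1: the only remaining digit allowed by both the 3 across and the 13 down.
R1C2 = 3 − 1 = 2 completes the 3 across.
R2C1 = 4 − 1 = 3 completes the 4 across.

3 1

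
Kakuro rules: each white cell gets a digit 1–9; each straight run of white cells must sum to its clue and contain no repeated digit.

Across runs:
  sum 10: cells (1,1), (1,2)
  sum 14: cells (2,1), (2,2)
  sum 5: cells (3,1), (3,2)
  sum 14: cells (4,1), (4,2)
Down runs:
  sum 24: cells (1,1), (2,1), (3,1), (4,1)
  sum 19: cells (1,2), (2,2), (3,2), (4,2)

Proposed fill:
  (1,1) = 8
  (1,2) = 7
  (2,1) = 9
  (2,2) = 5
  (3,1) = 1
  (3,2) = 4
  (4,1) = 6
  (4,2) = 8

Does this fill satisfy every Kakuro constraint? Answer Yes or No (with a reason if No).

No — the down run (1,2)–(4,2) sums to 24, not 19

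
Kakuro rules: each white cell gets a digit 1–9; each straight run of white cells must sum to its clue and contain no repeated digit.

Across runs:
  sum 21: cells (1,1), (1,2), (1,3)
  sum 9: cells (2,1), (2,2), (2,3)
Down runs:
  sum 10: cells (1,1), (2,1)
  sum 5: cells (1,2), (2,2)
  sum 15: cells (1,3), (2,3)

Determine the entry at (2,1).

The 21 across and the 5 down share only 4, so (1,2) = 4.
(2,2) = 5 − 4 = 1 completes the 5 down.
Given what's placed, (2,3) must be 6 to fit the 9 across and 15 down.
(1,3) = 15 − 6 = 9 completes the 15 down.
(2,1) = 9 − 7 = 2 completes the 9 across.
(1,1) = 21 − 13 = 8 completes the 21 across.

2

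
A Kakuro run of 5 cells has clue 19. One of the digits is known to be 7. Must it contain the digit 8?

No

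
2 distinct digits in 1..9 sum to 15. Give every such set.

2 distinct digits from 1–9 sum between 3 and 17.

{6,9}; {7,8}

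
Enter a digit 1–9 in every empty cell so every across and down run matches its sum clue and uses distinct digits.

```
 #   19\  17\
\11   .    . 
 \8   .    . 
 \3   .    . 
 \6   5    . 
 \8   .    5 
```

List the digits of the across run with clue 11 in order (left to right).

8 3

3 in 2 cells must be {1,2}.
R4C2 = 6 − 5 = 1 completes the 6 across.
R5C1 = 8 − 5 = 3 completes the 8 across.
R3C2 = 2: the only remaining digit allowed by both the 3 across and the 17 down.
R3C1 = 3 − 2 = 1 completes the 3 across.
Nothing is forced directly, so branch on R1C2, whose candidates are 3 or 6. If R1C2 = 6: then R1C1 would have to be in {5} for the 11 across but in {2,4,6,8} for the 19 down — contradiction. So R1C2 = 3.
R1C1 = 11 − 3 = 8 completes the 11 across.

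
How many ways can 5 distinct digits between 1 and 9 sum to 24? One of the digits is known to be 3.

6

5 distinct digits from 1–9 sum between 15 and 35.
Keeping only sets containing 3.
Enumerating: {1,3,4,7,9}, {1,3,5,6,9}, {1,3,5,7,8}, {2,3,4,6,9}, {2,3,4,7,8}, {2,3,5,6,8}.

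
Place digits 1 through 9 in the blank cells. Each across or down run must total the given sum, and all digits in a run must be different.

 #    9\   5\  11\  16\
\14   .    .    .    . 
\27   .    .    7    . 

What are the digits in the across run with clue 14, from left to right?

16 in 2 cells must be {7,9}.
R1C3 = 11 − 7 = 4 completes the 11 down.
Given what's placed, R1C4 must be 7 to fit the 14 across and 16 down.
Given what's placed, R2C2 must be 3 to fit the 27 across and 5 down.
R2C4 = 16 − 7 = 9 completes the 16 down.
R1C2 = 5 − 3 = 2 completes the 5 down.
R2C1 = 27 − 19 = 8 completes the 27 across.
R1C1 = 14 − 13 = 1 completes the 14 across.

1 2 4 7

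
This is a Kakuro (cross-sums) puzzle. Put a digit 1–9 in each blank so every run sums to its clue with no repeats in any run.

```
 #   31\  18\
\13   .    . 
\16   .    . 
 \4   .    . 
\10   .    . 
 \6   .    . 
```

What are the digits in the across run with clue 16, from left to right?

16 in 2 cells must be {7,9}; 4 in 2 cells must be {1,3}.
Only 7 fits R2C2 under both its across sum 16 and down sum 18.
Given what's placed, R1C2 must be 5 to fit the 13 across and 18 down.
R2C1 = 16 − 7 = 9 completes the 16 across.

9, 7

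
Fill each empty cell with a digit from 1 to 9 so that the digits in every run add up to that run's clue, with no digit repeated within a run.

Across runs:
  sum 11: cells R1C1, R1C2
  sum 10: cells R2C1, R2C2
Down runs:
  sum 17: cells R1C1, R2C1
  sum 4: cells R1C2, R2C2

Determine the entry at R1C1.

8

17 in 2 cells must be {8,9}; 4 in 2 cells must be {1,3}.
The 11 across and the 4 down share only 3, so R1C2 = 3.
R2C2 = 4 − 3 = 1 completes the 4 down.
R1C1 = 11 − 3 = 8 completes the 11 across.
R2C1 = 10 − 1 = 9 completes the 10 across.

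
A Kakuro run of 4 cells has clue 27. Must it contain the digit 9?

Every partition of 27 into 4 distinct digits includes 9: {3,7,8,9}, {4,6,8,9}, {5,6,7,9}.

Yes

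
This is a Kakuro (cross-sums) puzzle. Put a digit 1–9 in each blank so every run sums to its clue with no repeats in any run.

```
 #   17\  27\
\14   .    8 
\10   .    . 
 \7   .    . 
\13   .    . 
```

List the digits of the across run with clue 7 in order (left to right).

3 4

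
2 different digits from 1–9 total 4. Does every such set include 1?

The only way to make 4 from 2 distinct digits is {1,3}, which contains 1.

Yes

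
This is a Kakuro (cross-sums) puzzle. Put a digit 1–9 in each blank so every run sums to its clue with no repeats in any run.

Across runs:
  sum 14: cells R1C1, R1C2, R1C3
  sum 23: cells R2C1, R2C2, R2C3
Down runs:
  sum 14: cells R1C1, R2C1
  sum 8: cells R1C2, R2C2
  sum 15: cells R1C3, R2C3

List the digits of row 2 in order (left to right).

23 in 3 cells must be {6,8,9}.
The 23 across and the 8 down share only 6, so R2C2 = 6.
R1C2 = 8 − 6 = 2 completes the 8 down.
Nothing is forced directly, so branch on R2C1, whose candidates are 8 or 9. If R2C1 = 8: then R1C1 would have to be in {3,4,5,7,8,9} for the 14 across but in {6} for the 14 down — contradiction. So R2C1 = 9.
R1C1 = 14 − 9 = 5 completes the 14 down.
R1C3 = 14 − 7 = 7 completes the 14 across.
R2C3 = 23 − 15 = 8 completes the 23 across.

9 6 8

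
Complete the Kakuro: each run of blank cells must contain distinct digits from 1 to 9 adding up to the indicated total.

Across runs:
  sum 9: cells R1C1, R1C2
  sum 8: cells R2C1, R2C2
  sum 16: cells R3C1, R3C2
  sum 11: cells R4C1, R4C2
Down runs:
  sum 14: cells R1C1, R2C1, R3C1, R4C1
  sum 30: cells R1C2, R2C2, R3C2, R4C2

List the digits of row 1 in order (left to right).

16 in 2 cells must be {7,9}; 30 in 4 cells must be {6,7,8,9}.
Only 7 fits R3C1 under both its across sum 16 and down sum 14.
R3C2 = 16 − 7 = 9 completes the 16 across.
Nothing is forced directly, so branch on R4C1, whose candidates are 2 or 4. If R4C1 = 2: that forces R2C1 = 1, R2C2 = 7, after which R4C2 would have to be in {9} for the 11 across but in {6,8} for the 30 down — contradiction. So R4C1 = 4.
R4C2 = 11 − 4 = 7 completes the 11 across.
R2C2 = 6: the only remaining digit allowed by both the 8 across and the 30 down.
R1C2 = 30 − 22 = 8 completes the 30 down.
R2C1 = 8 − 6 = 2 completes the 8 across.
R1C1 = 9 − 8 = 1 completes the 9 across.

1 8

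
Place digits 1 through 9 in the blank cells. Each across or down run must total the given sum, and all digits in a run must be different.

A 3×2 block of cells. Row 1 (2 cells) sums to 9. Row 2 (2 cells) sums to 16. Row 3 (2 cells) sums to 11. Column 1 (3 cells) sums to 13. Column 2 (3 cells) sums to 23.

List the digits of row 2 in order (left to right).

16 in 2 cells must be {7,9}; 23 in 3 cells must be {6,8,9}.
The 16 across and the 23 down share only 9, so (2,2) = 9.
(2,1) = 16 − 9 = 7 completes the 16 across.
Nothing is forced directly, so branch on (1,2), whose candidates are 6 or 8. If (1,2) = 6: then (1,1) would have to be in {3} for the 9 across but in {1,2,4,5} for the 13 down — contradiction. So (1,2) = 8.
(1,1) = 9 − 8 = 1 completes the 9 across.
(3,1) = 13 − 8 = 5 completes the 13 down.
(3,2) = 11 − 5 = 6 completes the 11 across.

7 9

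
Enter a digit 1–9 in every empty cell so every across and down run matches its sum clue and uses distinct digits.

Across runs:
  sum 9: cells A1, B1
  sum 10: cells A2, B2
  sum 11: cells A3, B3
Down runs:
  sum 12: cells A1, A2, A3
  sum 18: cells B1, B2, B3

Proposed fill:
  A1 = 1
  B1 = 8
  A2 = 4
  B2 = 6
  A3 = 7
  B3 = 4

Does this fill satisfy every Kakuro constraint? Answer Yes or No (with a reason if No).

Across: 1+8=9; 4+6=10; 7+4=11. Down: 1+4+7=12; 8+6+4=18. No digit repeats within any run.

Yes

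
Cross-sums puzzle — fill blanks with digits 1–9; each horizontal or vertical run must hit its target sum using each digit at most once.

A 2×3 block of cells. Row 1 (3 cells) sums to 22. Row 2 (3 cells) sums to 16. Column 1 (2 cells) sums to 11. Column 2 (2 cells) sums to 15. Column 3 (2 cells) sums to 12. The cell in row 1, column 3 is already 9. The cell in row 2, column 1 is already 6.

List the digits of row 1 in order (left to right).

5 8 9

(1,1) = 11 − 6 = 5 completes the 11 down.
(1,2) = 22 − 14 = 8 completes the 22 across.
(2,2) = 15 − 8 = 7 completes the 15 down.
(2,3) = 16 − 13 = 3 completes the 16 across.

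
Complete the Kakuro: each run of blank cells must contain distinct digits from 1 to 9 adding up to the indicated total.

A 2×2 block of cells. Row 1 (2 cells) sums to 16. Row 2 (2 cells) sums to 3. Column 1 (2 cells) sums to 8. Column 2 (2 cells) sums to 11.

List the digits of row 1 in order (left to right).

7 9

16 in 2 cells must be {7,9}; 3 in 2 cells must be {1,2}.
The 16 across and the 8 down share only 7, so (1,1) = 7.
(1,2) = 16 − 7 = 9 completes the 16 across.
(2,1) = 8 − 7 = 1 completes the 8 down.
(2,2) = 3 − 1 = 2 completes the 3 across.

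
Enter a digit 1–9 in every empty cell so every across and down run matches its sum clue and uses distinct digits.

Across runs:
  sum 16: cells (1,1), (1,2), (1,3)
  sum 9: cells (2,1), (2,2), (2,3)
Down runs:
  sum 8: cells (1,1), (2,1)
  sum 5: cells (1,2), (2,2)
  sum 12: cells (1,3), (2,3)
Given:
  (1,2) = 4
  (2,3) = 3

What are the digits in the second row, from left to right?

5 1 3

(1,3) = 12 − 3 = 9 completes the 12 down.
(2,2) = 5 − 4 = 1 completes the 5 down.
(1,1) = 16 − 13 = 3 completes the 16 across.
(2,1) = 9 − 4 = 5 completes the 9 across.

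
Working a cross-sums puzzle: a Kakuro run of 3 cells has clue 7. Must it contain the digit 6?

The only way to make 7 from 3 distinct digits is {1,2,4}, which does not contain 6.

No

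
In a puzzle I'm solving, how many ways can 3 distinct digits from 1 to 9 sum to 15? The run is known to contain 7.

2

3 distinct digits from 1–9 sum between 6 and 24.
Keeping only sets containing 7.
Enumerating: {2,6,7}, {3,5,7}.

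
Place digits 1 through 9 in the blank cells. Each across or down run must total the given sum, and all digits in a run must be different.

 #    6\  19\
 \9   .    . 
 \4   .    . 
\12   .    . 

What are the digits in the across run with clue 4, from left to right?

1, 3

4 in 2 cells must be {1,3}; 6 in 3 cells must be {1,2,3}.
The 4 across and the 19 down share only 3, so R2C2 = 3.
The 12 across and the 6 down share only 3, so R3C1 = 3.
R3C2 = 12 − 3 = 9 completes the 12 across.
R1C2 = 19 − 12 = 7 completes the 19 down.
R2C1 = 4 − 3 = 1 completes the 4 across.
R1C1 = 9 − 7 = 2 completes the 9 across.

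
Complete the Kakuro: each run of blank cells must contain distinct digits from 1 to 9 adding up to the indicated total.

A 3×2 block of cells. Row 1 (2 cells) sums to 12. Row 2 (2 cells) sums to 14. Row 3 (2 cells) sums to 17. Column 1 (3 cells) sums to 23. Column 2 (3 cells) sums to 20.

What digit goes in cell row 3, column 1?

17 in 2 cells must be {8,9}; 23 in 3 cells must be {6,8,9}.
Nothing is forced directly, so branch on (3,2), whose candidates are 8 or 9. If (3,2) = 8: that forces (3,1) = 9, (1,1) = 8, after which (1,2) would have to be in {4} for the 12 across but in {3,5,7,9} for the 20 down — contradiction. So (3,2) = 9.
(3,1) = 17 − 9 = 8 completes the 17 across.
Given what's placed, (1,1) must be 9 to fit the 12 across and 23 down.
(1,2) = 12 − 9 = 3 completes the 12 across.
(2,1) = 23 − 17 = 6 completes the 23 down.
(2,2) = 14 − 6 = 8 completes the 14 across.

8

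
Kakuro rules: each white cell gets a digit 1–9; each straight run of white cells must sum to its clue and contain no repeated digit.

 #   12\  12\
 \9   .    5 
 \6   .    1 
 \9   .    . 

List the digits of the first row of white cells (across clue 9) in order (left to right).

4 5

R1C1 = 9 − 5 = 4 completes the 9 across.
R2C1 = 6 − 1 = 5 completes the 6 across.
R3C1 = 12 − 9 = 3 completes the 12 down.
R3C2 = 9 − 3 = 6 completes the 9 across.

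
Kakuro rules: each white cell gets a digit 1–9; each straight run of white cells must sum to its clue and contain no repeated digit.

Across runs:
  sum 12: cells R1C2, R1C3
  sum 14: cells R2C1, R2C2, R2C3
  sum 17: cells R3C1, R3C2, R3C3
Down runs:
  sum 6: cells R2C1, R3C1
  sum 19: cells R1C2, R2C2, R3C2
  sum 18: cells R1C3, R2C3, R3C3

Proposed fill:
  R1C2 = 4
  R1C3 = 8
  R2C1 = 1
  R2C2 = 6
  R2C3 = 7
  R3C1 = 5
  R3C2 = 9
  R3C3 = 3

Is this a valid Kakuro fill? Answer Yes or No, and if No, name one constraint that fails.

Across: 4+8=12; 1+6+7=14; 5+9+3=17. Down: 1+5=6; 4+6+9=19; 8+7+3=18. No digit repeats within any run.

Yes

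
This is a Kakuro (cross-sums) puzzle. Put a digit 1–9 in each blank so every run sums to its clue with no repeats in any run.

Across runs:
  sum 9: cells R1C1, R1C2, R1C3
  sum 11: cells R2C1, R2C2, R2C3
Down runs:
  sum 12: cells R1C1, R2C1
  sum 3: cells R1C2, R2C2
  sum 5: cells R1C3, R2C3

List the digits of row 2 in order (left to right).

8, 1, 2

3 in 2 cells must be {1,2}.
Nothing is forced directly, so branch on R1C1, whose candidates are 3 or 4 or 5. If R1C1 = 3: then R2C1 would have to be in {1,2,3,4,5,6,7,8} for the 11 across but in {9} for the 12 down — contradiction. If R1C1 = 5: that forces R1C2 = 1, R1C3 = 3, R2C1 = 7, after which R2C2 would have to be in {1,3} for the 11 across but in {2} for the 3 down — contradiction. So R1C1 = 4.
Given what's placed, R1C2 must be 2 to fit the 9 across and 3 down.
R1C3 = 9 − 6 = 3 completes the 9 across.
R2C1 = 12 − 4 = 8 completes the 12 down.
R2C2 = 3 − 2 = 1 completes the 3 down.
R2C3 = 11 − 9 = 2 completes the 11 across.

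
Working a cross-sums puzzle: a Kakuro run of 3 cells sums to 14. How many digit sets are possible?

8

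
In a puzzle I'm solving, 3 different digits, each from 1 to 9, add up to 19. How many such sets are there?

3 distinct digits from 1–9 sum between 6 and 24.
Enumerating: {2,8,9}, {3,7,9}, {4,6,9}, {4,7,8}, {5,6,8}.

5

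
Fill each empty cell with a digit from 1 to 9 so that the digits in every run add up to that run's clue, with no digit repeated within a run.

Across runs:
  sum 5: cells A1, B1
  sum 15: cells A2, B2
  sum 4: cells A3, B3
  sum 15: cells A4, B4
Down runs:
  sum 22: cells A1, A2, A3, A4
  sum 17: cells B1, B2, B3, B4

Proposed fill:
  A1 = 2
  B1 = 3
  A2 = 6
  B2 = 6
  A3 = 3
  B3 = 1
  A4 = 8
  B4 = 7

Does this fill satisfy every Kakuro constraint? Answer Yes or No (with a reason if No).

No — the across run A2–B2 sums to 12, not 15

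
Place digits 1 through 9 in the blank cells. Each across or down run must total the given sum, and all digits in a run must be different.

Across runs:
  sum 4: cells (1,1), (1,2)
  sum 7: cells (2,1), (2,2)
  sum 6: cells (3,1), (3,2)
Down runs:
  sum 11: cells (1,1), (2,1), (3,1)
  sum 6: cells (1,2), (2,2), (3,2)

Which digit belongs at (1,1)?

4 in 2 cells must be {1,3}; 6 in 3 cells must be {1,2,3}.
Nothing is forced directly, so branch on (1,1), whose candidates are 1 or 3. If (1,1) = 3: that forces (1,2) = 1, (3,2) = 2, (2,2) = 3, after which (3,1) would have to be in {4} for the 6 across but in {1,2,6,7} for the 11 down — contradiction. So (1,1) = 1.
(1,2) = 4 − 1 = 3 completes the 4 across.
Nothing is forced directly, so branch on (2,2), whose candidates are 1 or 2. If (2,2) = 2: then (2,1) would have to be in {5} for the 7 across but in {2,3,4,6,7,8} for the 11 down — contradiction. So (2,2) = 1.
(2,1) = 7 − 1 = 6 completes the 7 across.
(3,1) = 11 − 7 = 4 completes the 11 down.
(3,2) = 6 − 4 = 2 completes the 6 across.

1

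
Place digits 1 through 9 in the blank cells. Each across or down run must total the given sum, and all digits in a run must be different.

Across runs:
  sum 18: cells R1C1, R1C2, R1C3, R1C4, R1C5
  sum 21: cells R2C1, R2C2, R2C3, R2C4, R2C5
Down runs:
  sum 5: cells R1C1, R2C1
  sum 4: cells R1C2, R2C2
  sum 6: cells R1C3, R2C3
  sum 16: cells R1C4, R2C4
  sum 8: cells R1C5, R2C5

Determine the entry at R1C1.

4 in 2 cells must be {1,3}; 16 in 2 cells must be {7,9}.
Only 7 fits R1C4 under both its across sum 18 and down sum 16.
R2C4 = 16 − 7 = 9 completes the 16 down.
Nothing is forced directly, so branch on R1C3, whose candidates are 1 or 2 or 5. If R1C3 = 1: that forces R1C2 = 3, R2C2 = 1, R2C3 = 5, R2C5 = 2, R1C1 = 2, after which R1C5 would have to be in {5} for the 18 across but in {6} for the 8 down — contradiction. If R1C3 = 2: that forces R2C3 = 4, R2C2 = 1, R1C2 = 3, R2C1 = 2, R2C5 = 5, after which R1C1 would have to be in {1,5} for the 18 across but in {3} for the 5 down — contradiction. So R1C3 = 5.
R2C3 = 6 − 5 = 1 completes the 6 down.
R2C2 = 3: the only remaining digit allowed by both the 21 across and the 4 down.
R1C2 = 4 − 3 = 1 completes the 4 down.
Given what's placed, R2C1 must be 2 to fit the 21 across and 5 down.
R2C5 = 21 − 15 = 6 completes the 21 across.
R1C1 = 5 − 2 = 3 completes the 5 down.

3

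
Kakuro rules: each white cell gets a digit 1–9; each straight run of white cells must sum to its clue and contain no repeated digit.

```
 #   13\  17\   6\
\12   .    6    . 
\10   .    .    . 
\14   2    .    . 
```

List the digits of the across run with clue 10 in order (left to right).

6 in 3 cells must be {1,2,3}.
Given what's placed, R3C3 must be 3 to fit the 14 across and 6 down.
R3C2 = 14 − 5 = 9 completes the 14 across.
R2C2 = 17 − 15 = 2 completes the 17 down.
R2C3 = 1: the only remaining digit allowed by both the 10 across and the 6 down.
R1C3 = 6 − 4 = 2 completes the 6 down.
R2C1 = 10 − 3 = 7 completes the 10 across.
R1C1 = 12 − 8 = 4 completes the 12 across.

7 2 1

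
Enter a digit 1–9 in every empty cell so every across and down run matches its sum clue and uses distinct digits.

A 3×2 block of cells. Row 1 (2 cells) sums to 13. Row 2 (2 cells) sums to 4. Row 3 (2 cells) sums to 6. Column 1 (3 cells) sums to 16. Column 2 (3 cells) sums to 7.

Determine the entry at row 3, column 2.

2

4 in 2 cells must be {1,3}; 7 in 3 cells must be {1,2,4}.
The 13 across and the 7 down share only 4, so (1,2) = 4.
Given what's placed, (2,2) must be 1 to fit the 4 across and 7 down.
(3,2) = 7 − 5 = 2 completes the 7 down.
(1,1) = 13 − 4 = 9 completes the 13 across.
(2,1) = 4 − 1 = 3 completes the 4 across.
(3,1) = 6 − 2 = 4 completes the 6 across.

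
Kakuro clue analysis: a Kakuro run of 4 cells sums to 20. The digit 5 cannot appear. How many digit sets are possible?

4 distinct digits from 1–9 sum between 10 and 30.
Dropping sets that contain 5.

8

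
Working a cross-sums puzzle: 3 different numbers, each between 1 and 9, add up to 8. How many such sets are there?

2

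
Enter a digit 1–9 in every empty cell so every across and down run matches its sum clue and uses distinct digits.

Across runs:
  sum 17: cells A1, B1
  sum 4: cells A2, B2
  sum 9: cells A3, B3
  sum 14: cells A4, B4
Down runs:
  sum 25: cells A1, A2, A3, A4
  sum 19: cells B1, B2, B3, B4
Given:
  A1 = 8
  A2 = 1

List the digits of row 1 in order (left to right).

17 in 2 cells must be {8,9}; 4 in 2 cells must be {1,3}.
B1 = 17 − 8 = 9 completes the 17 across.
B2 = 4 − 1 = 3 completes the 4 across.
Given what's placed, A3 must be 7 to fit the 9 across and 25 down.
B3 = 9 − 7 = 2 completes the 9 across.
A4 = 25 − 16 = 9 completes the 25 down.
B4 = 14 − 9 = 5 completes the 14 across.

8 9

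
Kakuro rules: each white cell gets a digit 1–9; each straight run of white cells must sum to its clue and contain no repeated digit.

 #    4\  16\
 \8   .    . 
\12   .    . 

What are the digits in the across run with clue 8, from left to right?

1 7

4 in 2 cells must be {1,3}; 16 in 2 cells must be {7,9}.
The 8 across and the 16 down share only 7, so R1C2 = 7.
The 12 across and the 4 down share only 3, so R2C1 = 3.
R2C2 = 12 − 3 = 9 completes the 12 across.
R1C1 = 8 − 7 = 1 completes the 8 across.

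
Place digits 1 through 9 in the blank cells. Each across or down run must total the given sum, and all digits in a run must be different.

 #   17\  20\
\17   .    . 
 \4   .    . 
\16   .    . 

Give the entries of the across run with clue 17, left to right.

9 8

17 in 2 cells must be {8,9}; 4 in 2 cells must be {1,3}; 16 in 2 cells must be {7,9}.
The 4 across and the 20 down share only 3, so R2C2 = 3.
Given what's placed, R3C2 must be 9 to fit the 16 across and 20 down.
R1C2 = 20 − 12 = 8 completes the 20 down.
R2C1 = 4 − 3 = 1 completes the 4 across.
R3C1 = 16 − 9 = 7 completes the 16 across.
R1C1 = 17 − 8 = 9 completes the 17 across.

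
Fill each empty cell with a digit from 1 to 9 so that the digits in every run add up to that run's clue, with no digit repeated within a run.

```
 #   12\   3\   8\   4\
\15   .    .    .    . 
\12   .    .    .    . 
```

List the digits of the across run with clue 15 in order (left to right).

9, 1, 2, 3

3 in 2 cells must be {1,2}; 4 in 2 cells must be {1,3}.
Nothing is forced directly, so branch on R2C4, whose candidates are 1 or 3. If R2C4 = 3: that forces R1C4 = 1, after which R2C1 would have to be in {1,2,6} for the 12 across but in {3,4,5,7,8,9} for the 12 down — contradiction. So R2C4 = 1.
R1C4 = 4 − 1 = 3 completes the 4 down.
Given what's placed, R2C2 must be 2 to fit the 12 across and 3 down.
R1C2 = 3 − 2 = 1 completes the 3 down.
No cell is forced outright now. R2C1 can only be 3 or 4 or 5 (the digits allowed by both its 12 across and its 12 down). If R2C1 = 4: then R1C1 would have to be in {2,4,5,6,7,9} for the 15 across but in {8} for the 12 down — contradiction. If R2C1 = 5: that forces R1C1 = 7, after which R1C3 would have to be in {4} for the 15 across but in {1,2,3,5,6,7} for the 8 down — contradiction. So R2C1 = 3.
R1C1 = 12 − 3 = 9 completes the 12 down.
R1C3 = 15 − 13 = 2 completes the 15 across.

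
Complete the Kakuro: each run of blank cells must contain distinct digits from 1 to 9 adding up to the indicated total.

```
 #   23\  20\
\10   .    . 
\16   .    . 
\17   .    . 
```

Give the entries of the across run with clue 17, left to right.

8 9

16 in 2 cells must be {7,9}; 17 in 2 cells must be {8,9}; 23 in 3 cells must be {6,8,9}.
The 16 across and the 23 down share only 9, so R2C1 = 9.
R2C2 = 16 − 9 = 7 completes the 16 across.
Given what's placed, R3C1 must be 8 to fit the 17 across and 23 down.
R3C2 = 17 − 8 = 9 completes the 17 across.
R1C1 = 23 − 17 = 6 completes the 23 down.
R1C2 = 10 − 6 = 4 completes the 10 across.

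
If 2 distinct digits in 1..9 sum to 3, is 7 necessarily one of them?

The only way to make 3 from 2 distinct digits is {1,2}, which does not contain 7.

No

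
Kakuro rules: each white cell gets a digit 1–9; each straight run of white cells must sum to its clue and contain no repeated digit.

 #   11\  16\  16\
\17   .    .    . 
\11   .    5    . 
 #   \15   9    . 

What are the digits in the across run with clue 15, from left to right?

R1C2 = 16 − 14 = 2 completes the 16 down.
R3C3 = 15 − 9 = 6 completes the 15 across.
R2C3 = 2: the only remaining digit allowed by both the 11 across and the 16 down.
R1C3 = 16 − 8 = 8 completes the 16 down.
R2C1 = 11 − 7 = 4 completes the 11 across.
R1C1 = 17 − 10 = 7 completes the 17 across.

9, 6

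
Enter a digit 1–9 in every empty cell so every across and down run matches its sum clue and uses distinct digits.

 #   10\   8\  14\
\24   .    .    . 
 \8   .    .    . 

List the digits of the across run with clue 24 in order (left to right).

8, 7, 9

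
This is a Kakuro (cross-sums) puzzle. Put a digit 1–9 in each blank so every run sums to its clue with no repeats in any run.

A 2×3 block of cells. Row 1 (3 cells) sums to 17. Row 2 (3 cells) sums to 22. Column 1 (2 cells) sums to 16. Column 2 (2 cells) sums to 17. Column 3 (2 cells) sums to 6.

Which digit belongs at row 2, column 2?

8

16 in 2 cells must be {7,9}; 17 in 2 cells must be {8,9}.
The 22 across and the 6 down share only 5, so (2,3) = 5.
(1,3) = 6 − 5 = 1 completes the 6 down.
Given what's placed, (2,1) must be 9 to fit the 22 across and 16 down.
(2,2) = 22 − 14 = 8 completes the 22 across.
(1,1) = 16 − 9 = 7 completes the 16 down.
(1,2) = 17 − 8 = 9 completes the 17 across.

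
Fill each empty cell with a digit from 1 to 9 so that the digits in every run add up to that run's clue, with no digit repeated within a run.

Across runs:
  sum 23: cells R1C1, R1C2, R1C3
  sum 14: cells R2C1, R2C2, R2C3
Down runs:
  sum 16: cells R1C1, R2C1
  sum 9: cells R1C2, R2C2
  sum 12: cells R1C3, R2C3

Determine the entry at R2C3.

23 in 3 cells must be {6,8,9}; 16 in 2 cells must be {7,9}.
The 23 across and the 16 down share only 9, so R1C1 = 9.
Given what's placed, R1C3 must be 8 to fit the 23 across and 12 down.
R2C1 = 16 − 9 = 7 completes the 16 down.
R2C3 = 12 − 8 = 4 completes the 12 down.
R1C2 = 23 − 17 = 6 completes the 23 across.
R2C2 = 14 − 11 = 3 completes the 14 across.

4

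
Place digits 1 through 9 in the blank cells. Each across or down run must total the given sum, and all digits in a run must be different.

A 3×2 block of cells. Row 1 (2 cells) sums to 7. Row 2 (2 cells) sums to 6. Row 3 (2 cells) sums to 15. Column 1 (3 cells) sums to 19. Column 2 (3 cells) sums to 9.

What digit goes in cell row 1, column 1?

6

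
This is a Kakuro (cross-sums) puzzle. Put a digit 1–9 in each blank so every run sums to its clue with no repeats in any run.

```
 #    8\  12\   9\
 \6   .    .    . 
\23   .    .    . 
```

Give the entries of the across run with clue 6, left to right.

6 in 3 cells must be {1,2,3}; 23 in 3 cells must be {6,8,9}.
The 6 across and the 12 down share only 3, so R1C2 = 3.
The 23 across and the 8 down share only 6, so R2C1 = 6.
R2C2 = 12 − 3 = 9 completes the 12 down.
R2C3 = 23 − 15 = 8 completes the 23 across.
R1C1 = 8 − 6 = 2 completes the 8 down.
R1C3 = 6 − 5 = 1 completes the 6 across.

2 3 1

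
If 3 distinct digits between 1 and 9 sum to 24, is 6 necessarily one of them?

No

The only way to make 24 from 3 distinct digits is {7,8,9}, which does not contain 6.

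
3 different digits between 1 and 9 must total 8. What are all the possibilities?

{1,2,5}; {1,3,4}

3 distinct digits from 1–9 sum between 6 and 24.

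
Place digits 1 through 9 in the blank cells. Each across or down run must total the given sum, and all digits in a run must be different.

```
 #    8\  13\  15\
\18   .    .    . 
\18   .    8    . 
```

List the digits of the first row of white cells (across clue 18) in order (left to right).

R1C2 = 13 − 8 = 5 completes the 13 down.
No cell is forced outright now. R1C1 can only be 6 or 7 (the digits allowed by both its 18 across and its 8 down). If R1C1 = 6: that forces R1C3 = 7, after which R2C1 would have to be in {1,3,4,6,7,9} for the 18 across but in {2} for the 8 down — contradiction. So R1C1 = 7.
R1C3 = 18 − 12 = 6 completes the 18 across.
R2C1 = 8 − 7 = 1 completes the 8 down.
R2C3 = 18 − 9 = 9 completes the 18 across.

7 5 6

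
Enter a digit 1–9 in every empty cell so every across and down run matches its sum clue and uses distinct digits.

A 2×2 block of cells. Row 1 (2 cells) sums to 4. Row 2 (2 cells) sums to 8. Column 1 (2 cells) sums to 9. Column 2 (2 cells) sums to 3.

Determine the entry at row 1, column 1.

3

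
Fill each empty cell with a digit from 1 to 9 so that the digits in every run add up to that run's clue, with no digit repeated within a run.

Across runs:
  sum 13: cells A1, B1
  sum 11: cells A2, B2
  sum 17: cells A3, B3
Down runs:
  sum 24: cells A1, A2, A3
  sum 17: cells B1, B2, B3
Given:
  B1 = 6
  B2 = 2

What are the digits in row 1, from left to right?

7, 6

17 in 2 cells must be {8,9}; 24 in 3 cells must be {7,8,9}.
A1 = 13 − 6 = 7 completes the 13 across.
A2 = 11 − 2 = 9 completes the 11 across.
A3 = 24 − 16 = 8 completes the 24 down.
B3 = 17 − 8 = 9 completes the 17 across.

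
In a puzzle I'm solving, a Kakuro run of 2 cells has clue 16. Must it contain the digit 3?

No

The only way to make 16 from 2 distinct digits is {7,9}, which does not contain 3.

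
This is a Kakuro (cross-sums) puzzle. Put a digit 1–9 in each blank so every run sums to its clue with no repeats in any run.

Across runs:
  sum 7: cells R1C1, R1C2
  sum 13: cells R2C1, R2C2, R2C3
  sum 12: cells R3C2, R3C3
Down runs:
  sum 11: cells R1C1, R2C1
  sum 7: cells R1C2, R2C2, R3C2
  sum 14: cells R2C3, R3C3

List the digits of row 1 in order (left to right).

7 in 3 cells must be {1,2,4}.
The 12 across and the 7 down share only 4, so R3C2 = 4.
R3C3 = 12 − 4 = 8 completes the 12 across.
R2C3 = 14 − 8 = 6 completes the 14 down.
R2C2 = 2: the only remaining digit allowed by both the 13 across and the 7 down.
R1C2 = 7 − 6 = 1 completes the 7 down.
R2C1 = 13 − 8 = 5 completes the 13 across.
R1C1 = 7 − 1 = 6 completes the 7 across.

6 1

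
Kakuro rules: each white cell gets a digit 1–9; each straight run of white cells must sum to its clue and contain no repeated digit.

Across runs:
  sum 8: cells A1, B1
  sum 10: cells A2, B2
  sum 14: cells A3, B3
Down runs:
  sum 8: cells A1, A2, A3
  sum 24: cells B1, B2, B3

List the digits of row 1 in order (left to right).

24 in 3 cells must be {7,8,9}.
The 8 across and the 24 down share only 7, so B1 = 7.
The 14 across and the 8 down share only 5, so A3 = 5.
B3 = 14 − 5 = 9 completes the 14 across.
A1 = 8 − 7 = 1 completes the 8 across.
A2 = 8 − 6 = 2 completes the 8 down.
B2 = 10 − 2 = 8 completes the 10 across.

1, 7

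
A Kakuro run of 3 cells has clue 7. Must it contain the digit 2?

Yes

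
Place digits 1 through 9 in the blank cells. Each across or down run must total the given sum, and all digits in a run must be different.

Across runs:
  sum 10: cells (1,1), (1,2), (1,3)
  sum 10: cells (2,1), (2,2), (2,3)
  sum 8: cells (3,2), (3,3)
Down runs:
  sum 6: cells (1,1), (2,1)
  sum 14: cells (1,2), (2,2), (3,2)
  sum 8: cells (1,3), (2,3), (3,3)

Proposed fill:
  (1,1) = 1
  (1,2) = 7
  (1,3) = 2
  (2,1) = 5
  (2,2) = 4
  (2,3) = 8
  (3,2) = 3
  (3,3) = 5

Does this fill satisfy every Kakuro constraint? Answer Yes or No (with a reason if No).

No — the down run (1,3)–(3,3) sums to 15, not 8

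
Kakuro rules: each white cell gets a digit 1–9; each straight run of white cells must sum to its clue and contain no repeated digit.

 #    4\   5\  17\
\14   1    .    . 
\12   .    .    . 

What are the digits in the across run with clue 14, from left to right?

1, 4, 9

4 in 2 cells must be {1,3}; 17 in 2 cells must be {8,9}.
Given what's placed, R1C2 must be 4 to fit the 14 across and 5 down.
R1C3 = 14 − 5 = 9 completes the 14 across.
R2C1 = 4 − 1 = 3 completes the 4 down.
R2C2 = 5 − 4 = 1 completes the 5 down.
R2C3 = 12 − 4 = 8 completes the 12 across.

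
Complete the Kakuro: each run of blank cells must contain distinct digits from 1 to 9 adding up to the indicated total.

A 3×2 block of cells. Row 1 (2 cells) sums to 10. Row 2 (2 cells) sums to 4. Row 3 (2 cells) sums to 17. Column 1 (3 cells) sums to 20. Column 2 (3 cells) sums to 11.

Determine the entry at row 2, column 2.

4 in 2 cells must be {1,3}; 17 in 2 cells must be {8,9}.
The 4 across and the 20 down share only 3, so (2,1) = 3.
(2,2) = 4 − 3 = 1 completes the 4 across.
Given what's placed, (3,2) must be 8 to fit the 17 across and 11 down.
(1,2) = 11 − 9 = 2 completes the 11 down.
(3,1) = 17 − 8 = 9 completes the 17 across.
(1,1) = 10 − 2 = 8 completes the 10 across.

1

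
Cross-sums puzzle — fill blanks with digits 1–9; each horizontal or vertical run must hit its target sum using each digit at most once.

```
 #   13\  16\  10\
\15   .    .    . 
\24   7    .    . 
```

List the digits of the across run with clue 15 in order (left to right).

6 7 2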